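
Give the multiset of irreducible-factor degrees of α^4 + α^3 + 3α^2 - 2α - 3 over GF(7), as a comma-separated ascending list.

1, 1, 1, 1

Write f(α) = α^4 + α^3 + 3α^2 - 2α - 3.
Linear factors from roots: (α - 1), (α - 3), (α + 3), (α + 2).
Complete factorization: f(α) = (α + 2)·(α + 3)·(α - 3)·(α - 1).
Factor degrees with multiplicity: 1 + 1 + 1 + 1 = 4.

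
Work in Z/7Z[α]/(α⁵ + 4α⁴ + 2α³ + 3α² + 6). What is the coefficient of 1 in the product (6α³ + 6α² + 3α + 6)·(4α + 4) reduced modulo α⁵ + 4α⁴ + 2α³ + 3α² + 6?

Multiply in Z/7Z[α]: (6α³ + 6α² + 3α + 6)·(4α + 4) = 3α⁴ + 6α³ + α² + α + 3.
Reduced: 3α⁴ + 6α³ + α² + α + 3.

3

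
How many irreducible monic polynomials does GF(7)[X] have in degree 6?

19544

By the necklace-counting formula, N_7(6) = (1/6) Σ_{d|6} μ(6/d)·7^d.
Divisors of 6: 1, 2, 3, 6; μ(6/d) for each: 1, -1, -1, 1.
Σ = 7^1 − 7^2 − 7^3 + 7^6 = 117264.
N = 117264/6 = 19544.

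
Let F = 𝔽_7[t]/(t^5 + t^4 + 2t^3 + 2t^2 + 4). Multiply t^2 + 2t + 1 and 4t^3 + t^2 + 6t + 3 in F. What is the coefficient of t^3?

4

Multiply in 𝔽_7[t]: (t^2 + 2t + 1)·(4t^3 + t^2 + 6t + 3) = 4t^5 + 2t^4 + 5t^3 + 2t^2 + 5t + 3.
Reduce using t^5 ≡ 6t^4 + 5t^3 + 5t^2 + 3 (mod t^5 + t^4 + 2t^3 + 2t^2 + 4).
Reduced: 5t^4 + 4t^3 + t^2 + 5t + 1.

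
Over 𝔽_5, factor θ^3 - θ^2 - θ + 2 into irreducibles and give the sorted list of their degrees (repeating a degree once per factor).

Write h(θ) = θ^3 - θ^2 - θ + 2.
Roots in 𝔽_5: h(0) = 2; h(1) = 1; h(2) = 4; h(3) = 2; h(4) = 1.
Complete factorization: h(θ) = (θ^3 - θ^2 - θ + 2).
Factor degrees with multiplicity: 3 = 3.

3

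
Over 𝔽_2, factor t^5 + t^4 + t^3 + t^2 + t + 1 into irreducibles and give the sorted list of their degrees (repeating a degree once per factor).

Write g(t) = t^5 + t^4 + t^3 + t^2 + t + 1.
Roots in 𝔽_2: g(0) = 1; g(1) = 0 → root.
Linear factors from roots: (t + 1).
Complete factorization: g(t) = (t + 1)·(t^2 + t + 1)^2.
Factor degrees with multiplicity: 1 + 2 + 2 = 5.

1, 2, 2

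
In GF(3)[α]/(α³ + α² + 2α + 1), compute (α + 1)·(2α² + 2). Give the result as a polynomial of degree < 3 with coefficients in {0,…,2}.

α

Multiply in GF(3)[α]: (α + 1)·(2α² + 2) = 2α³ + 2α² + 2α + 2.
Reduce using α³ ≡ 2α² + α + 2 (mod α³ + α² + 2α + 1).
Reduced: α.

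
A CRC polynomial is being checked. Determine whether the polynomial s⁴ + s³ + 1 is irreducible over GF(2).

Write m(s) = s⁴ + s³ + 1.
Check for roots in GF(2): m(0) = 1; m(1) = 1.
No roots, so no linear factors.
Monic irreducibles of degree 2 over GF(2): s² + s + 1.
None of them divide m (all give nonzero remainder).
No irreducible factor of degree ≤ 2 exists, so m is irreducible over GF(2).

Yes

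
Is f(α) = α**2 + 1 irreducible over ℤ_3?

Yes

Check for roots in ℤ_3: f(0) = 1; f(1) = 2; f(2) = 2.
No roots. A degree-2 polynomial over a field with no linear factor is irreducible.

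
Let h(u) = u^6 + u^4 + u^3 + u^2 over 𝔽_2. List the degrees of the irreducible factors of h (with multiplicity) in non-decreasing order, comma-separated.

1, 1, 1, 3

Roots in 𝔽_2: h(0) = 0 → root; h(1) = 0 → root.
Linear factors from roots: (u), (u + 1).
Complete factorization: h(u) = (u + 1)·(u)^2·(u^3 + u^2 + 1).
Factor degrees with multiplicity: 1 + 1 + 1 + 3 = 6.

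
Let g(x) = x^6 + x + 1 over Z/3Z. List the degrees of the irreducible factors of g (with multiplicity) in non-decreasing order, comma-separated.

1, 2, 3

Roots in Z/3Z: g(0) = 1; g(1) = 0 → root; g(2) = 1.
Linear factors from roots: (x + 2).
Complete factorization: g(x) = (x + 2)·(x^2 + 2x + 2)·(x^3 + 2x^2 + x + 1).
Factor degrees with multiplicity: 1 + 2 + 3 = 6.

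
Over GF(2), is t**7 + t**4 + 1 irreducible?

Yes

Write P(t) = t**7 + t**4 + 1.
Check for roots in GF(2): P(0) = 1; P(1) = 1.
No roots, so no linear factors.
Monic irreducibles of degree 2 over GF(2): t**2 + t + 1.
None of them divide P (all give nonzero remainder).
Monic irreducibles of degree 3 over GF(2): t**3 + t + 1, t**3 + t**2 + 1.
None of them divide P (all give nonzero remainder).
No irreducible factor of degree ≤ 3 exists, so P is irreducible over GF(2).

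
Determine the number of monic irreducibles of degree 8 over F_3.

The number of monic irreducibles of degree 8 over GF(3) is (1/8)·Σ_{d∣8} μ(8/d) 3^d.
Divisors of 8: 1, 2, 4, 8; μ(8/d) for each: 0, 0, -1, 1.
Σ = − 3^4 + 3^8 = 6480.
N = 6480/8 = 810.

810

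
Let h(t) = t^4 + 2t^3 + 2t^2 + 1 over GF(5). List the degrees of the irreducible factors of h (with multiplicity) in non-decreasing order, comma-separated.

4

Roots in GF(5): h(0) = 1; h(1) = 1; h(2) = 1; h(3) = 4; h(4) = 2.
Complete factorization: h(t) = (t^4 + 2t^3 + 2t^2 + 1).
Factor degrees with multiplicity: 4 = 4.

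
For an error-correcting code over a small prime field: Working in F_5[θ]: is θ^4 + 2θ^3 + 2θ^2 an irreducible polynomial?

Write m(θ) = θ^4 + 2θ^3 + 2θ^2.
Check for roots in F_5: m(0) = 0 → root; m(1) = 0 → root; m(2) = 0 → root; m(3) = 3; m(4) = 1.
m(0) = 0, so (θ) divides m(θ); m is reducible.

No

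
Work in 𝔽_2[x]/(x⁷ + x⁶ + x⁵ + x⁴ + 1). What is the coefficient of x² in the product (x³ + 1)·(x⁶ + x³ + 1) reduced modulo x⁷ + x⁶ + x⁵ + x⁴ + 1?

Multiply in 𝔽_2[x]: (x³ + 1)·(x⁶ + x³ + 1) = x⁹ + 1.
Reduce using x⁷ ≡ x⁶ + x⁵ + x⁴ + 1 (mod x⁷ + x⁶ + x⁵ + x⁴ + 1).
Reduced: x⁵ + x² + x + 1.

1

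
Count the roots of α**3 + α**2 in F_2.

Write f(α) = α**3 + α**2.
Evaluate at each of the 2 elements of F_2:
f(0) = 0 → root; f(1) = 0 → root.
Roots: {0, 1}.

2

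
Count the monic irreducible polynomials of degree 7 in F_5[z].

Gauss's count: N_{5}(7) = (1/7) Σ_{d|7} μ(7/d)·5^d.
Divisors of 7: 1, 7; μ(7/d) for each: -1, 1.
Σ = − 5^1 + 5^7 = 78120.
N = 78120/7 = 11160.

11160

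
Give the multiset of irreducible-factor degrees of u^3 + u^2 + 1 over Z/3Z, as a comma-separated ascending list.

1, 2

Write f(u) = u^3 + u^2 + 1.
Roots in Z/3Z: f(0) = 1; f(1) = 0 → root; f(2) = 1.
Linear factors from roots: (u + 2).
Complete factorization: f(u) = (u + 2)·(u^2 + 2u + 2).
Factor degrees with multiplicity: 1 + 2 = 3.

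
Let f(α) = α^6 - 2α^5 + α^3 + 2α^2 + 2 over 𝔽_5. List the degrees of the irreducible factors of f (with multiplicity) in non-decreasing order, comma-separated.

Roots in 𝔽_5: f(0) = 2; f(1) = 4; f(2) = 3; f(3) = 0 → root; f(4) = 1.
Linear factors from roots: (α + 2).
Complete factorization: f(α) = (α + 2)·(α^2 + 2)·(α^3 + α^2 + α - 2).
Factor degrees with multiplicity: 1 + 2 + 3 = 6.

1, 2, 3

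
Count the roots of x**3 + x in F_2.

Write P(x) = x**3 + x.
Evaluate at each of the 2 elements of F_2:
P(0) = 0 → root; P(1) = 0 → root.
Roots: {0, 1}.

2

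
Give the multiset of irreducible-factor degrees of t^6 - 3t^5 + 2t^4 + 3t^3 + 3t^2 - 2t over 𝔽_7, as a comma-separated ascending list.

1, 2, 3

Write f(t) = t^6 - 3t^5 + 2t^4 + 3t^3 + 3t^2 - 2t.
Linear factors from roots: (t).
Complete factorization: f(t) = (t)·(t^2 - 3t - 2)·(t^3 - 3t + 1).
Factor degrees with multiplicity: 1 + 2 + 3 = 6.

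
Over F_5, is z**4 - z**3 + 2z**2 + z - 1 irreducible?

Yes

Write f(z) = z**4 - z**3 + 2z**2 + z - 1.
Check for roots in F_5: f(0) = 4; f(1) = 2; f(2) = 2; f(3) = 4; f(4) = 2.
No roots, so no linear factors.
Degree-2 irreducible divisors: test the 10 monic irreducibles of degree 2 over GF(5).
None of them divide f (all give nonzero remainder).
No irreducible factor of degree ≤ 2 exists, so f is irreducible over GF(5).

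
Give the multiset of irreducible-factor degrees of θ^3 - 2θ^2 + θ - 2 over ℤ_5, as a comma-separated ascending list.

1, 1, 1

Write h(θ) = θ^3 - 2θ^2 + θ - 2.
Roots in ℤ_5: h(0) = 3; h(1) = 3; h(2) = 0 → root; h(3) = 0 → root; h(4) = 4.
Linear factors from roots: (θ - 2), (θ + 2).
Complete factorization: h(θ) = (θ + 2)·(θ - 2)^2.
Factor degrees with multiplicity: 1 + 1 + 1 = 3.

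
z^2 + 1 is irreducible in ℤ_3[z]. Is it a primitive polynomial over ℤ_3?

Write f(z) = z^2 + 1.
|GF(3^2)^×| = 3^2 − 1 = 8. Prime factorization: 8 = 2^3.
f is primitive ⇔ z has order 8 in GF(3)[z]/(f), i.e. z^(8/q) ≠ 1 for each prime q | 8.
z^(4) mod f = 1
Since z^(4) = 1, the order of z divides 4 < 8; not primitive.

No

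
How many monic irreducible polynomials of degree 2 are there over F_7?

By the necklace-counting formula, N_7(2) = (1/2) Σ_{d|2} μ(2/d)·7^d.
Divisors of 2: 1, 2; μ(2/d) for each: -1, 1.
Σ = − 7^1 + 7^2 = 42.
N = 42/2 = 21.

21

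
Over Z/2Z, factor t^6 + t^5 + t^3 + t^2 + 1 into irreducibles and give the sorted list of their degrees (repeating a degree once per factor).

Write g(t) = t^6 + t^5 + t^3 + t^2 + 1.
Roots in Z/2Z: g(0) = 1; g(1) = 1.
Complete factorization: g(t) = (t^6 + t^5 + t^3 + t^2 + 1).
Factor degrees with multiplicity: 6 = 6.

6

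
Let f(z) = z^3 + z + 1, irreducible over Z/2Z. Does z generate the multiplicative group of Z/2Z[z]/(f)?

Yes

|GF(2^3)^×| = 2^3 − 1 = 7. Prime factorization: 7 = 7.
f is primitive ⇔ z has order 7 in GF(2)[z]/(f), i.e. z^(7/q) ≠ 1 for each prime q | 7.
z^(1) mod f = z.
None equal 1, so z has full order 7; f is primitive.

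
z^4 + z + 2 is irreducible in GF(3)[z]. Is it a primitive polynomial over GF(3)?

Write f(z) = z^4 + z + 2.
|GF(3^4)^×| = 3^4 − 1 = 80. Prime factorization: 80 = 2^4·5.
f is primitive ⇔ z has order 80 in GF(3)[z]/(f), i.e. z^(80/q) ≠ 1 for each prime q | 80.
z^(40) mod f = 2.
z^(16) mod f = 2z^3 + z + 2.
None equal 1, so z has full order 80; f is primitive.

Yes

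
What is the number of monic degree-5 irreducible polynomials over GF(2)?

Gauss's count: N_{2}(5) = (1/5) Σ_{d|5} μ(5/d)·2^d.
Divisors of 5: 1, 5; μ(5/d) for each: -1, 1.
Σ = − 2^1 + 2^5 = 30.
N = 30/5 = 6.

6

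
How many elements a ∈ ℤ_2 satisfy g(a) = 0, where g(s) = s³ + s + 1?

Evaluate at each of the 2 elements of ℤ_2:
g(0) = 1; g(1) = 1.
No element is a root.

0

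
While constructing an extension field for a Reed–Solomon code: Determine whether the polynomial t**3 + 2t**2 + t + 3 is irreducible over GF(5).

Yes

Write f(t) = t**3 + 2t**2 + t + 3.
Check for roots in GF(5): f(0) = 3; f(1) = 2; f(2) = 1; f(3) = 1; f(4) = 3.
No roots. A degree-3 polynomial over a field with no linear factor is irreducible.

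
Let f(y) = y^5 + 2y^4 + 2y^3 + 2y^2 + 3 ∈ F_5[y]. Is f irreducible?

No

Check for roots in F_5: f(0) = 3; f(1) = 0 → root; f(2) = 1; f(3) = 0 → root; f(4) = 4.
f(1) = 0, so (y − 1) divides f(y); f is reducible.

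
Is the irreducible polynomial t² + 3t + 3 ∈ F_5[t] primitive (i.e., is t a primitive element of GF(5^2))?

Write f(t) = t² + 3t + 3.
|GF(5^2)^×| = 5^2 − 1 = 24. Prime factorization: 24 = 2^3·3.
f is primitive ⇔ t has order 24 in GF(5)[t]/(f), i.e. t^(24/q) ≠ 1 for each prime q | 24.
t^(12) mod f = 4.
t^(8) mod f = t + 1.
None equal 1, so t has full order 24; f is primitive.

Yes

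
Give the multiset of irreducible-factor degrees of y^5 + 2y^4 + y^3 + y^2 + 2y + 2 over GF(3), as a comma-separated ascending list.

Write f(y) = y^5 + 2y^4 + y^3 + y^2 + 2y + 2.
Roots in GF(3): f(0) = 2; f(1) = 0 → root; f(2) = 1.
Linear factors from roots: (y + 2).
Complete factorization: f(y) = (y + 2)·(y^4 + y^2 + 2y + 1).
Factor degrees with multiplicity: 1 + 4 = 5.

1, 4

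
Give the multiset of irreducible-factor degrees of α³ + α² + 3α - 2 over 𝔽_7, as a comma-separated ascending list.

3

Write h(α) = α³ + α² + 3α - 2.
Complete factorization: h(α) = (α³ + α² + 3α - 2).
Factor degrees with multiplicity: 3 = 3.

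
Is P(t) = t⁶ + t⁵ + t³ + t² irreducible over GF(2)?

No

Check for roots in GF(2): P(0) = 0 → root; P(1) = 0 → root.
P(0) = 0, so (t) divides P(t); P is reducible.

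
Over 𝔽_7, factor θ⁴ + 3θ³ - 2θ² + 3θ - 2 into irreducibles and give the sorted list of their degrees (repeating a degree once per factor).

4

Write h(θ) = θ⁴ + 3θ³ - 2θ² + 3θ - 2.
Complete factorization: h(θ) = (θ⁴ + 3θ³ - 2θ² + 3θ - 2).
Factor degrees with multiplicity: 4 = 4.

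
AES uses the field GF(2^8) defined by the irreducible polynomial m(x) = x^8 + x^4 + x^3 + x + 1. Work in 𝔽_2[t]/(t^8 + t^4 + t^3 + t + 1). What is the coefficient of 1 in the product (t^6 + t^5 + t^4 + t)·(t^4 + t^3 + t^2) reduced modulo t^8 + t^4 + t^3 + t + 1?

1

Multiply in 𝔽_2[t]: (t^6 + t^5 + t^4 + t)·(t^4 + t^3 + t^2) = t^10 + t^8 + t^6 + t^5 + t^4 + t^3.
Reduce using t^8 ≡ t^4 + t^3 + t + 1 (mod t^8 + t^4 + t^3 + t + 1).
Reduced: t^3 + t^2 + t + 1.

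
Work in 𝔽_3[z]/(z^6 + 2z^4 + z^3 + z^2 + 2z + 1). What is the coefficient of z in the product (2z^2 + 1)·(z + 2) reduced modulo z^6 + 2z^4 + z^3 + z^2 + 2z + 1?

Multiply in 𝔽_3[z]: (2z^2 + 1)·(z + 2) = 2z^3 + z^2 + z + 2.
Reduced: 2z^3 + z^2 + z + 2.

1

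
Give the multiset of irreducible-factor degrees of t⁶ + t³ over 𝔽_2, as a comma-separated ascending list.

Write g(t) = t⁶ + t³.
Roots in 𝔽_2: g(0) = 0 → root; g(1) = 0 → root.
Linear factors from roots: (t), (t + 1).
Complete factorization: g(t) = (t + 1)·(t)^3·(t² + t + 1).
Factor degrees with multiplicity: 1 + 1 + 1 + 1 + 2 = 6.

1, 1, 1, 1, 2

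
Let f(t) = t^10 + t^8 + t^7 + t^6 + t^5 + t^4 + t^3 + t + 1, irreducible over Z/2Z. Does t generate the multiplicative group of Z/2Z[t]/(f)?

|GF(2^10)^×| = 2^10 − 1 = 1023. Prime factorization: 1023 = 3·11·31.
f is primitive ⇔ t has order 1023 in GF(2)[t]/(f), i.e. t^(1023/q) ≠ 1 for each prime q | 1023.
t^(341) mod f = t^8 + t^7 + t^6 + t^5 + t^4 + t^2 + t + 1.
t^(93) mod f = t^7 + t^6 + t^5 + t^4 + t^2 + t.
t^(33) mod f = t^8 + t^6 + t^5 + t^4 + t^3 + t + 1.
None equal 1, so t has full order 1023; f is primitive.

Yes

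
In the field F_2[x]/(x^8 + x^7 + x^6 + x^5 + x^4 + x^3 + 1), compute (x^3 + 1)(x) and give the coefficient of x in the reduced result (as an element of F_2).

1

Multiply in F_2[x]: (x^3 + 1)·(x) = x^4 + x.
Reduced: x^4 + x.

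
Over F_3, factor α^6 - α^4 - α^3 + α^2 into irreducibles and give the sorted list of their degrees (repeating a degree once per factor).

1, 1, 1, 3

Write h(α) = α^6 - α^4 - α^3 + α^2.
Roots in F_3: h(0) = 0 → root; h(1) = 0 → root; h(2) = 2.
Linear factors from roots: (α), (α - 1).
Complete factorization: h(α) = (α - 1)·(α)^2·(α^3 + α^2 - 1).
Factor degrees with multiplicity: 1 + 1 + 1 + 3 = 6.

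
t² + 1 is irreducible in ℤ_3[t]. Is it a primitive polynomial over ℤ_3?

No

Write f(t) = t² + 1.
|GF(3^2)^×| = 3^2 − 1 = 8. Prime factorization: 8 = 2^3.
f is primitive ⇔ t has order 8 in GF(3)[t]/(f), i.e. t^(8/q) ≠ 1 for each prime q | 8.
t^(4) mod f = 1
Since t^(4) = 1, the order of t divides 4 < 8; not primitive.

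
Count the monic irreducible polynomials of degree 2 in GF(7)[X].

21

x^(7^2) − x is the product of all monic irreducibles of degree dividing 2; Möbius inversion gives N = (1/2) Σ μ(2/d)·7^d.
Divisors of 2: 1, 2; μ(2/d) for each: -1, 1.
Σ = − 7^1 + 7^2 = 42.
N = 42/2 = 21.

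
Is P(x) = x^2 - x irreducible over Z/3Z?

Check for roots in Z/3Z: P(0) = 0 → root; P(1) = 0 → root; P(2) = 2.
P(0) = 0, so (x) divides P(x); P is reducible.

No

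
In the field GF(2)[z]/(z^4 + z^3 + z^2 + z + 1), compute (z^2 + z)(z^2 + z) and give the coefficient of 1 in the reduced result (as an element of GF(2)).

Multiply in GF(2)[z]: (z^2 + z)·(z^2 + z) = z^4 + z^2.
Reduce using z^4 ≡ z^3 + z^2 + z + 1 (mod z^4 + z^3 + z^2 + z + 1).
Reduced: z^3 + z + 1.

1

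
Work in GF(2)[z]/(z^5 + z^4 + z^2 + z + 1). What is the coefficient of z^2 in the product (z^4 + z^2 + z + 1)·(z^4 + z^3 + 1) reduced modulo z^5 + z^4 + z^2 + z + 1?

0

Multiply in GF(2)[z]: (z^4 + z^2 + z + 1)·(z^4 + z^3 + 1) = z^8 + z^7 + z^6 + z^4 + z^3 + z^2 + z + 1.
Reduce using z^5 ≡ z^4 + z^2 + z + 1 (mod z^5 + z^4 + z^2 + z + 1).
Reduced: z^3 + 1.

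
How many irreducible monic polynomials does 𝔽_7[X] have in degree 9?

4483696

By the necklace-counting formula, N_7(9) = (1/9) Σ_{d|9} μ(9/d)·7^d.
Divisors of 9: 1, 3, 9; μ(9/d) for each: 0, -1, 1.
Σ = − 7^3 + 7^9 = 40353264.
N = 40353264/9 = 4483696.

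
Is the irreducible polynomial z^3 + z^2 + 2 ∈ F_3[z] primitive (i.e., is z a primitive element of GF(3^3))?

Write f(z) = z^3 + z^2 + 2.
|GF(3^3)^×| = 3^3 − 1 = 26. Prime factorization: 26 = 2·13.
f is primitive ⇔ z has order 26 in GF(3)[z]/(f), i.e. z^(26/q) ≠ 1 for each prime q | 26.
z^(13) mod f = 1
z^(2) mod f = z^2.
Since z^(13) = 1, the order of z divides 13 < 26; not primitive.

No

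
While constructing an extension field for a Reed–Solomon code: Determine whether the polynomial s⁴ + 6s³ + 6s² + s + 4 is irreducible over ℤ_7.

Write m(s) = s⁴ + 6s³ + 6s² + s + 4.
Check for roots in ℤ_7: m(0) = 4; m(1) = 4; m(2) = 3; m(3) = 3; m(4) = 2; m(5) = 1; m(6) = 4.
No roots, so no linear factors.
Degree-2 irreducible divisors: test the 21 monic irreducibles of degree 2 over GF(7).
None of them divide m (all give nonzero remainder).
No irreducible factor of degree ≤ 2 exists, so m is irreducible over GF(7).

Yes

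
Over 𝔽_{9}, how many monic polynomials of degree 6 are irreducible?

Gauss's count: N_{9}(6) = (1/6) Σ_{d|6} μ(6/d)·9^d.
Divisors of 6: 1, 2, 3, 6; μ(6/d) for each: 1, -1, -1, 1.
Σ = 9^1 − 9^2 − 9^3 + 9^6 = 530640.
N = 530640/6 = 88440.

88440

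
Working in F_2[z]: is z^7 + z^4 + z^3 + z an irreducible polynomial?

Write P(z) = z^7 + z^4 + z^3 + z.
Check for roots in F_2: P(0) = 0 → root; P(1) = 0 → root.
P(0) = 0, so (z) divides P(z); P is reducible.

No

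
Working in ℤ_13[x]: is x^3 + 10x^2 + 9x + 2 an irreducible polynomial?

Write h(x) = x^3 + 10x^2 + 9x + 2.
Check each element of ℤ_13 for a root: h(0)=2, h(1)=9, h(2)=3, h(3)=3, h(4)=2, h(5)=6, h(6)=8, h(7)=1, h(8)=4, h(9)=10, h(10)=12, h(11)=3, h(12)=2.
No roots. A degree-3 polynomial over a field with no linear factor is irreducible.

Yes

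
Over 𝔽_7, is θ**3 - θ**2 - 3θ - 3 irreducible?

Write h(θ) = θ**3 - θ**2 - 3θ - 3.
Check for roots in 𝔽_7: h(0) = 4; h(1) = 1; h(2) = 2; h(3) = 6; h(4) = 5; h(5) = 5; h(6) = 5.
No roots. A degree-3 polynomial over a field with no linear factor is irreducible.

Yes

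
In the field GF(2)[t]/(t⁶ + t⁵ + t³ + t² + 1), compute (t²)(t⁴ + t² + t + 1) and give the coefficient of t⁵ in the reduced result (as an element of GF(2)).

Multiply in GF(2)[t]: (t²)·(t⁴ + t² + t + 1) = t⁶ + t⁴ + t³ + t².
Reduce using t⁶ ≡ t⁵ + t³ + t² + 1 (mod t⁶ + t⁵ + t³ + t² + 1).
Reduced: t⁵ + t⁴ + 1.

1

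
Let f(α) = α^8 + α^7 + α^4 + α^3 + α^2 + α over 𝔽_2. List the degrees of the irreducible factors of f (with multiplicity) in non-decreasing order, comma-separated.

Roots in 𝔽_2: f(0) = 0 → root; f(1) = 0 → root.
Linear factors from roots: (α), (α + 1).
Complete factorization: f(α) = (α)·(α + 1)·(α^3 + α + 1)^2.
Factor degrees with multiplicity: 1 + 1 + 3 + 3 = 8.

1, 1, 3, 3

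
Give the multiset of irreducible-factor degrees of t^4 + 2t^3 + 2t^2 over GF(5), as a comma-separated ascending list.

Write f(t) = t^4 + 2t^3 + 2t^2.
Roots in GF(5): f(0) = 0 → root; f(1) = 0 → root; f(2) = 0 → root; f(3) = 3; f(4) = 1.
Linear factors from roots: (t), (t + 4), (t + 3).
Complete factorization: f(t) = (t + 3)·(t + 4)·(t)^2.
Factor degrees with multiplicity: 1 + 1 + 1 + 1 = 4.

1, 1, 1, 1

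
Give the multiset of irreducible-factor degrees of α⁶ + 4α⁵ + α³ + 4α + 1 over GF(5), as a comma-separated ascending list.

2, 2, 2

Write g(α) = α⁶ + 4α⁵ + α³ + 4α + 1.
Roots in GF(5): g(0) = 1; g(1) = 1; g(2) = 4; g(3) = 1; g(4) = 3.
Complete factorization: g(α) = (α² + 2α + 4)·(α² + 3α + 4)·(α² + 4α + 1).
Factor degrees with multiplicity: 2 + 2 + 2 = 6.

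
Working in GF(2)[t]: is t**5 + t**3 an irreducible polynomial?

Write g(t) = t**5 + t**3.
Check for roots in GF(2): g(0) = 0 → root; g(1) = 0 → root.
g(0) = 0, so (t) divides g(t); g is reducible.

No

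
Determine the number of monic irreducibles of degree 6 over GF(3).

116

Gauss's count: N_{3}(6) = (1/6) Σ_{d|6} μ(6/d)·3^d.
Divisors of 6: 1, 2, 3, 6; μ(6/d) for each: 1, -1, -1, 1.
Σ = 3^1 − 3^2 − 3^3 + 3^6 = 696.
N = 696/6 = 116.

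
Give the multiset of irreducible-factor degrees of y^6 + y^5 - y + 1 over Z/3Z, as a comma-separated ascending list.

2, 2, 2

Write g(y) = y^6 + y^5 - y + 1.
Roots in Z/3Z: g(0) = 1; g(1) = 2; g(2) = 2.
Complete factorization: g(y) = (y^2 + 1)·(y^2 - y - 1)^2.
Factor degrees with multiplicity: 2 + 2 + 2 = 6.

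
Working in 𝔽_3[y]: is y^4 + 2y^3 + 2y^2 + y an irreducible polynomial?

No

Write m(y) = y^4 + 2y^3 + 2y^2 + y.
Check for roots in 𝔽_3: m(0) = 0 → root; m(1) = 0 → root; m(2) = 0 → root.
m(0) = 0, so (y) divides m(y); m is reducible.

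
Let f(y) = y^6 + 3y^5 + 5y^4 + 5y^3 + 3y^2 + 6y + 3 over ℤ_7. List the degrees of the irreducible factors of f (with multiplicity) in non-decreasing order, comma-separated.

6

Complete factorization: f(y) = (y^6 + 3y^5 + 5y^4 + 5y^3 + 3y^2 + 6y + 3).
Factor degrees with multiplicity: 6 = 6.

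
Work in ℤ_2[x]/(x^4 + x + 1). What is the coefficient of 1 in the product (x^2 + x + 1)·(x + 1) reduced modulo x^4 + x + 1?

Multiply in ℤ_2[x]: (x^2 + x + 1)·(x + 1) = x^3 + 1.
Reduced: x^3 + 1.

1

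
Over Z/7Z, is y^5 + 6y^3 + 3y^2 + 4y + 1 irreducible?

Write g(y) = y^5 + 6y^3 + 3y^2 + 4y + 1.
Check for roots in Z/7Z: g(0) = 1; g(1) = 1; g(2) = 3; g(3) = 4; g(4) = 3; g(5) = 2; g(6) = 0 → root.
g(6) = 0, so (y − 6) divides g(y); g is reducible.

No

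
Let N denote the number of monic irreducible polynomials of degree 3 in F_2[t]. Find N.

2

Gauss's count: N_{2}(3) = (1/3) Σ_{d|3} μ(3/d)·2^d.
Divisors of 3: 1, 3; μ(3/d) for each: -1, 1.
Σ = − 2^1 + 2^3 = 6.
N = 6/3 = 2.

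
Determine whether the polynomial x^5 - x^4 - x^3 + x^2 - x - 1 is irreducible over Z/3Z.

No

Write h(x) = x^5 - x^4 - x^3 + x^2 - x - 1.
Check for roots in Z/3Z: h(0) = 2; h(1) = 1; h(2) = 0 → root.
h(2) = 0, so (x − 2) divides h(x); h is reducible.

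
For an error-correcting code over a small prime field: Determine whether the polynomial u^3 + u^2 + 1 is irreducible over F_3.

No

Write g(u) = u^3 + u^2 + 1.
Check for roots in F_3: g(0) = 1; g(1) = 0 → root; g(2) = 1.
g(1) = 0, so (u − 1) divides g(u); g is reducible.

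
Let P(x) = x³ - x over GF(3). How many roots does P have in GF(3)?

Evaluate at each of the 3 elements of GF(3):
P(0) = 0 → root; P(1) = 0 → root; P(2) = 0 → root.
Roots: {0, 1, 2}.

3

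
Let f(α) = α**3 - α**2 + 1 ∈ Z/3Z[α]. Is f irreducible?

Yes

Check for roots in Z/3Z: f(0) = 1; f(1) = 1; f(2) = 2.
No roots. A degree-3 polynomial over a field with no linear factor is irreducible.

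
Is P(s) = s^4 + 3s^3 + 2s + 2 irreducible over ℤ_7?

Check for roots in ℤ_7: P(0) = 2; P(1) = 1; P(2) = 4; P(3) = 2; P(4) = 3; P(5) = 4; P(6) = 5.
No roots, so no linear factors.
Degree-2 irreducible divisors: test the 21 monic irreducibles of degree 2 over GF(7).
None of them divide P (all give nonzero remainder).
No irreducible factor of degree ≤ 2 exists, so P is irreducible over GF(7).

Yes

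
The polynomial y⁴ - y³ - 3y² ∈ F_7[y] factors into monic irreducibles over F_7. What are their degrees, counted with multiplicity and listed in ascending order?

1, 1, 2

Write g(y) = y⁴ - y³ - 3y².
Linear factors from roots: (y).
Complete factorization: g(y) = (y)^2·(y² - y - 3).
Factor degrees with multiplicity: 1 + 1 + 2 = 4.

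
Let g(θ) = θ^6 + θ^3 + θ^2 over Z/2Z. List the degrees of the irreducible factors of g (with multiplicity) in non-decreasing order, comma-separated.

Roots in Z/2Z: g(0) = 0 → root; g(1) = 1.
Linear factors from roots: (θ).
Complete factorization: g(θ) = (θ)^2·(θ^4 + θ + 1).
Factor degrees with multiplicity: 1 + 1 + 4 = 6.

1, 1, 4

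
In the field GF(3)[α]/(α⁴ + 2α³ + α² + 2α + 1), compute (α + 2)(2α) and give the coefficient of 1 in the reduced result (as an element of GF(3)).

Multiply in GF(3)[α]: (α + 2)·(2α) = 2α² + α.
Reduced: 2α² + α.

0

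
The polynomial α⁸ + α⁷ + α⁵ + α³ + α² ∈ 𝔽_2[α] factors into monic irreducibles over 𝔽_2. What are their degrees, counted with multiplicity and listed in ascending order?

Write f(α) = α⁸ + α⁷ + α⁵ + α³ + α².
Roots in 𝔽_2: f(0) = 0 → root; f(1) = 1.
Linear factors from roots: (α).
Complete factorization: f(α) = (α)^2·(α² + α + 1)^3.
Factor degrees with multiplicity: 1 + 1 + 2 + 2 + 2 = 8.

1, 1, 2, 2, 2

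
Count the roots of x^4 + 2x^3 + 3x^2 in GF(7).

Write h(x) = x^4 + 2x^3 + 3x^2.
Evaluate at each of the 7 elements of GF(7):
h(0) = 0 → root; h(1) = 6; h(2) = 2; h(3) = 1; h(4) = 5; h(5) = 5; h(6) = 2.
Roots: {0}.

1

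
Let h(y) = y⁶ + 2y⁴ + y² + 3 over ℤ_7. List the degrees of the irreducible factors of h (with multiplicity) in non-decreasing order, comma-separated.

1, 1, 1, 1, 1, 1

Linear factors from roots: (y + 6), (y + 4), (y + 3), (y + 1).
Complete factorization: h(y) = (y + 1)·(y + 6)·(y + 3)^2·(y + 4)^2.
Factor degrees with multiplicity: 1 + 1 + 1 + 1 + 1 + 1 = 6.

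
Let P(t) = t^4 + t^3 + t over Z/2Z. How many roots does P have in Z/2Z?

1

Evaluate at each of the 2 elements of Z/2Z:
P(0) = 0 → root; P(1) = 1.
Roots: {0}.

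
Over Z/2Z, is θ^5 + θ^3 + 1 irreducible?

Write h(θ) = θ^5 + θ^3 + 1.
Check for roots in Z/2Z: h(0) = 1; h(1) = 1.
No roots, so no linear factors.
Monic irreducibles of degree 2 over GF(2): θ^2 + θ + 1.
None of them divide h (all give nonzero remainder).
No irreducible factor of degree ≤ 2 exists, so h is irreducible over GF(2).

Yes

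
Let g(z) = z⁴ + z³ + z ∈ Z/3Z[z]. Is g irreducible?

No

Check for roots in Z/3Z: g(0) = 0 → root; g(1) = 0 → root; g(2) = 2.
g(0) = 0, so (z) divides g(z); g is reducible.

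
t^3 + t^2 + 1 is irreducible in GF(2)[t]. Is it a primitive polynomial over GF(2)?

Yes

Write f(t) = t^3 + t^2 + 1.
|GF(2^3)^×| = 2^3 − 1 = 7. Prime factorization: 7 = 7.
f is primitive ⇔ t has order 7 in GF(2)[t]/(f), i.e. t^(7/q) ≠ 1 for each prime q | 7.
t^(1) mod f = t.
None equal 1, so t has full order 7; f is primitive.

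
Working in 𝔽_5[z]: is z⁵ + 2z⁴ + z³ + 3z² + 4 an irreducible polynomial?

Yes

Write m(z) = z⁵ + 2z⁴ + z³ + 3z² + 4.
Check for roots in 𝔽_5: m(0) = 4; m(1) = 1; m(2) = 3; m(3) = 3; m(4) = 2.
No roots, so no linear factors.
Degree-2 irreducible divisors: test the 10 monic irreducibles of degree 2 over GF(5).
None of them divide m (all give nonzero remainder).
No irreducible factor of degree ≤ 2 exists, so m is irreducible over GF(5).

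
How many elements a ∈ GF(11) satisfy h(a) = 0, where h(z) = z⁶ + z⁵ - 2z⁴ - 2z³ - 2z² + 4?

3

Evaluate at each of the 11 elements of GF(11):
h(0) = 4; h(1) = 0 → root; h(2) = 0 → root; h(3) = 5; h(4) = 8; h(5) = 0 → root; h(6) = 3; h(7) = 9; h(8) = 1; h(9) = 1; h(10) = 2.
Roots: {1, 2, 5}.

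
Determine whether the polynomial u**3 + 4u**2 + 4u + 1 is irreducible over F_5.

No

Write h(u) = u**3 + 4u**2 + 4u + 1.
Check for roots in F_5: h(0) = 1; h(1) = 0 → root; h(2) = 3; h(3) = 1; h(4) = 0 → root.
h(1) = 0, so (u − 1) divides h(u); h is reducible.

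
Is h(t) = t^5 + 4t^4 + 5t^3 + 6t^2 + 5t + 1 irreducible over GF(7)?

No

Check for roots in GF(7): h(0) = 1; h(1) = 1; h(2) = 3; h(3) = 2; h(4) = 0 → root; h(5) = 0 → root; h(6) = 0 → root.
h(4) = 0, so (t − 4) divides h(t); h is reducible.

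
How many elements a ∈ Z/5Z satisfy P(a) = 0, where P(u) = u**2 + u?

2

Evaluate at each of the 5 elements of Z/5Z:
P(0) = 0 → root; P(1) = 2; P(2) = 1; P(3) = 2; P(4) = 0 → root.
Roots: {0, 4}.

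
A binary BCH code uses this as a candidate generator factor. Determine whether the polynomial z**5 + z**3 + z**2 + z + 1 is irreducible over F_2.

Yes

Write P(z) = z**5 + z**3 + z**2 + z + 1.
Check for roots in F_2: P(0) = 1; P(1) = 1.
No roots, so no linear factors.
Monic irreducibles of degree 2 over GF(2): z**2 + z + 1.
None of them divide P (all give nonzero remainder).
No irreducible factor of degree ≤ 2 exists, so P is irreducible over GF(2).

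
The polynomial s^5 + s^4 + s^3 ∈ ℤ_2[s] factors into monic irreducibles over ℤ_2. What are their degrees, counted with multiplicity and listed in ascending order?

1, 1, 1, 2

Write h(s) = s^5 + s^4 + s^3.
Roots in ℤ_2: h(0) = 0 → root; h(1) = 1.
Linear factors from roots: (s).
Complete factorization: h(s) = (s)^3·(s^2 + s + 1).
Factor degrees with multiplicity: 1 + 1 + 1 + 2 = 5.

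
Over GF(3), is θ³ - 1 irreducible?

No

Write f(θ) = θ³ - 1.
Check for roots in GF(3): f(0) = 2; f(1) = 0 → root; f(2) = 1.
f(1) = 0, so (θ − 1) divides f(θ); f is reducible.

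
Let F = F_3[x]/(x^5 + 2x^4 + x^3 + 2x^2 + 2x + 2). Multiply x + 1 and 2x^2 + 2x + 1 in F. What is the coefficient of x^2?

Multiply in F_3[x]: (x + 1)·(2x^2 + 2x + 1) = 2x^3 + x^2 + 1.
Reduced: 2x^3 + x^2 + 1.

1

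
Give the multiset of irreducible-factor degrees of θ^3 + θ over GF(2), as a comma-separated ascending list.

Write h(θ) = θ^3 + θ.
Roots in GF(2): h(0) = 0 → root; h(1) = 0 → root.
Linear factors from roots: (θ), (θ + 1).
Complete factorization: h(θ) = (θ)·(θ + 1)^2.
Factor degrees with multiplicity: 1 + 1 + 1 = 3.

1, 1, 1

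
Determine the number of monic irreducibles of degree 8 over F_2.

x^(2^8) − x is the product of all monic irreducibles of degree dividing 8; Möbius inversion gives N = (1/8) Σ μ(8/d)·2^d.
Divisors of 8: 1, 2, 4, 8; μ(8/d) for each: 0, 0, -1, 1.
Σ = − 2^4 + 2^8 = 240.
N = 240/8 = 30.

30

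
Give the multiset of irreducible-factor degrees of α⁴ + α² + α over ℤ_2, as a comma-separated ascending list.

Write f(α) = α⁴ + α² + α.
Roots in ℤ_2: f(0) = 0 → root; f(1) = 1.
Linear factors from roots: (α).
Complete factorization: f(α) = (α)·(α³ + α + 1).
Factor degrees with multiplicity: 1 + 3 = 4.

1, 3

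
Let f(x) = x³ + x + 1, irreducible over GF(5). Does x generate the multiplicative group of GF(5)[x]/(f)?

|GF(5^3)^×| = 5^3 − 1 = 124. Prime factorization: 124 = 2^2·31.
f is primitive ⇔ x has order 124 in GF(5)[x]/(f), i.e. x^(124/q) ≠ 1 for each prime q | 124.
x^(62) mod f = 1
x^(4) mod f = 4x² + 4x.
Since x^(62) = 1, the order of x divides 62 < 124; not primitive.

No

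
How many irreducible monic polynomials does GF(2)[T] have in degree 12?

The number of monic irreducibles of degree 12 over GF(2) is (1/12)·Σ_{d∣12} μ(12/d) 2^d.
Divisors of 12: 1, 2, 3, 4, 6, 12; μ(12/d) for each: 0, 1, 0, -1, -1, 1.
Σ = 2^2 − 2^4 − 2^6 + 2^12 = 4020.
N = 4020/12 = 335.

335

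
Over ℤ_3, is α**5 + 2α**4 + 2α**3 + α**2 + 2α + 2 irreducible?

Write g(α) = α**5 + 2α**4 + 2α**3 + α**2 + 2α + 2.
Check for roots in ℤ_3: g(0) = 2; g(1) = 1; g(2) = 0 → root.
g(2) = 0, so (α − 2) divides g(α); g is reducible.

No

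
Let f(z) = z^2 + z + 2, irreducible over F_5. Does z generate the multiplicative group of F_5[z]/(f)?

|GF(5^2)^×| = 5^2 − 1 = 24. Prime factorization: 24 = 2^3·3.
f is primitive ⇔ z has order 24 in GF(5)[z]/(f), i.e. z^(24/q) ≠ 1 for each prime q | 24.
z^(12) mod f = 4.
z^(8) mod f = 3z + 1.
None equal 1, so z has full order 24; f is primitive.

Yes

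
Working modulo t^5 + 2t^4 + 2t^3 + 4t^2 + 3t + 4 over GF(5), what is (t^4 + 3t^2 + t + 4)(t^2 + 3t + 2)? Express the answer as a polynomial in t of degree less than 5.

Multiply in GF(5)[t]: (t^4 + 3t^2 + t + 4)·(t^2 + 3t + 2) = t^6 + 3t^5 + 3t^2 + 4t + 3.
Reduce using t^5 ≡ 3t^4 + 3t^3 + t^2 + 2t + 1 (mod t^5 + 2t^4 + 2t^3 + 4t^2 + 3t + 4).
Reduced: t^4 + 4t^3 + t^2 + 2t + 4.

t^4 + 4t^3 + t^2 + 2t + 4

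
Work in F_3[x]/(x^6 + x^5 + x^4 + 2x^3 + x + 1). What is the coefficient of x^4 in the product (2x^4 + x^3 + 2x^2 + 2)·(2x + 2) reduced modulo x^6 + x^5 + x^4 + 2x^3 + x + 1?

0

Multiply in F_3[x]: (2x^4 + x^3 + 2x^2 + 2)·(2x + 2) = x^5 + x^2 + x + 1.
Reduced: x^5 + x^2 + x + 1.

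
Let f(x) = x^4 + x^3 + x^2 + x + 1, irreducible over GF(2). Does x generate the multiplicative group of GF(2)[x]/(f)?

|GF(2^4)^×| = 2^4 − 1 = 15. Prime factorization: 15 = 3·5.
f is primitive ⇔ x has order 15 in GF(2)[x]/(f), i.e. x^(15/q) ≠ 1 for each prime q | 15.
x^(5) mod f = 1
x^(3) mod f = x^3.
Since x^(5) = 1, the order of x divides 5 < 15; not primitive.

No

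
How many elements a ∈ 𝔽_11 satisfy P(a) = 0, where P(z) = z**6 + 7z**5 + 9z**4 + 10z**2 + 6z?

Evaluate at each of the 11 elements of 𝔽_11:
P(0) = 0 → root; P(1) = 0 → root; P(2) = 0 → root; P(3) = 0 → root; P(4) = 2; P(5) = 10; P(6) = 2; P(7) = 6; P(8) = 5; P(9) = 1; P(10) = 7.
Roots: {0, 1, 2, 3}.

4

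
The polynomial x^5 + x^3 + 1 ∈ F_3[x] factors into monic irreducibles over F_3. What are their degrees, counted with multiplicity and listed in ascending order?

1, 4

Write g(x) = x^5 + x^3 + 1.
Roots in F_3: g(0) = 1; g(1) = 0 → root; g(2) = 2.
Linear factors from roots: (x - 1).
Complete factorization: g(x) = (x - 1)·(x^4 + x^3 - x^2 - x - 1).
Factor degrees with multiplicity: 1 + 4 = 5.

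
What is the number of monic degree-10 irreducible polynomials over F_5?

976248

The number of monic irreducibles of degree 10 over GF(5) is (1/10)·Σ_{d∣10} μ(10/d) 5^d.
Divisors of 10: 1, 2, 5, 10; μ(10/d) for each: 1, -1, -1, 1.
Σ = 5^1 − 5^2 − 5^5 + 5^10 = 9762480.
N = 9762480/10 = 976248.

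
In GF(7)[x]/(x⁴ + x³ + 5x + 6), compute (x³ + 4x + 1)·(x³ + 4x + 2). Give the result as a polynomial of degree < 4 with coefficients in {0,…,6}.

Multiply in GF(7)[x]: (x³ + 4x + 1)·(x³ + 4x + 2) = x⁶ + x⁴ + 3x³ + 2x² + 5x + 2.
Reduce using x⁴ ≡ 6x³ + 2x + 1 (mod x⁴ + x³ + 5x + 6).
Reduced: 3x³ + x² + x + 4.

3x^3 + x^2 + x + 4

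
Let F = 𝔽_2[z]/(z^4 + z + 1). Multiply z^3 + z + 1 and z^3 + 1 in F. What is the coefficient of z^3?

1

Multiply in 𝔽_2[z]: (z^3 + z + 1)·(z^3 + 1) = z^6 + z^4 + z + 1.
Reduce using z^4 ≡ z + 1 (mod z^4 + z + 1).
Reduced: z^3 + z^2.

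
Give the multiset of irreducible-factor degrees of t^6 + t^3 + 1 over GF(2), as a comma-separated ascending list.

6

Write f(t) = t^6 + t^3 + 1.
Roots in GF(2): f(0) = 1; f(1) = 1.
Complete factorization: f(t) = (t^6 + t^3 + 1).
Factor degrees with multiplicity: 6 = 6.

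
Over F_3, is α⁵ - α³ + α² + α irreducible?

No

Write m(α) = α⁵ - α³ + α² + α.
Check for roots in F_3: m(0) = 0 → root; m(1) = 2; m(2) = 0 → root.
m(0) = 0, so (α) divides m(α); m is reducible.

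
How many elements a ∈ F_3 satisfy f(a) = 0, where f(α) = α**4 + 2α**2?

3

Evaluate at each of the 3 elements of F_3:
f(0) = 0 → root; f(1) = 0 → root; f(2) = 0 → root.
Roots: {0, 1, 2}.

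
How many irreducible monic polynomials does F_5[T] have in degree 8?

The number of monic irreducibles of degree 8 over GF(5) is (1/8)·Σ_{d∣8} μ(8/d) 5^d.
Divisors of 8: 1, 2, 4, 8; μ(8/d) for each: 0, 0, -1, 1.
Σ = − 5^4 + 5^8 = 390000.
N = 390000/8 = 48750.

48750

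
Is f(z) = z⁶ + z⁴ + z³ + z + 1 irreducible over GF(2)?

Yes

Check for roots in GF(2): f(0) = 1; f(1) = 1.
No roots, so no linear factors.
Monic irreducibles of degree 2 over GF(2): z² + z + 1.
None of them divide f (all give nonzero remainder).
Monic irreducibles of degree 3 over GF(2): z³ + z + 1, z³ + z² + 1.
None of them divide f (all give nonzero remainder).
No irreducible factor of degree ≤ 3 exists, so f is irreducible over GF(2).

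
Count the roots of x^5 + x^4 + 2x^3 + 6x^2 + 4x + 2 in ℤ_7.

2

Write h(x) = x^5 + x^4 + 2x^3 + 6x^2 + 4x + 2.
Evaluate at each of the 7 elements of ℤ_7:
h(0) = 2; h(1) = 2; h(2) = 0 → root; h(3) = 5; h(4) = 3; h(5) = 0 → root; h(6) = 2.
Roots: {2, 5}.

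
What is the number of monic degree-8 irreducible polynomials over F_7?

720300

Gauss's count: N_{7}(8) = (1/8) Σ_{d|8} μ(8/d)·7^d.
Divisors of 8: 1, 2, 4, 8; μ(8/d) for each: 0, 0, -1, 1.
Σ = − 7^4 + 7^8 = 5762400.
N = 5762400/8 = 720300.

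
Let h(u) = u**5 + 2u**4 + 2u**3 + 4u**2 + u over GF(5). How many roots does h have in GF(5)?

2

Evaluate at each of the 5 elements of GF(5):
h(0) = 0 → root; h(1) = 0 → root; h(2) = 3; h(3) = 3; h(4) = 2.
Roots: {0, 1}.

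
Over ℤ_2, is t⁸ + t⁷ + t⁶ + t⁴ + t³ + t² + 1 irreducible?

Write f(t) = t⁸ + t⁷ + t⁶ + t⁴ + t³ + t² + 1.
Check for roots in ℤ_2: f(0) = 1; f(1) = 1.
No roots, so no linear factors.
Monic irreducibles of degree 2 over GF(2): t² + t + 1.
None of them divide f (all give nonzero remainder).
Monic irreducibles of degree 3 over GF(2): t³ + t + 1, t³ + t² + 1.
None of them divide f (all give nonzero remainder).
Monic irreducibles of degree 4 over GF(2): t⁴ + t + 1, t⁴ + t³ + 1, t⁴ + t³ + t² + t + 1.
None of them divide f (all give nonzero remainder).
No irreducible factor of degree ≤ 4 exists, so f is irreducible over GF(2).

Yes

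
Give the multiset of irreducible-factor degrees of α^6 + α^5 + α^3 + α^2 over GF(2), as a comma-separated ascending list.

1, 1, 1, 1, 2

Write g(α) = α^6 + α^5 + α^3 + α^2.
Roots in GF(2): g(0) = 0 → root; g(1) = 0 → root.
Linear factors from roots: (α), (α + 1).
Complete factorization: g(α) = (α)^2·(α + 1)^2·(α^2 + α + 1).
Factor degrees with multiplicity: 1 + 1 + 1 + 1 + 2 = 6.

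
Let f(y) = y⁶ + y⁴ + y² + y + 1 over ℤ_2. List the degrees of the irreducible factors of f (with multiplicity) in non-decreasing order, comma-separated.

6

Roots in ℤ_2: f(0) = 1; f(1) = 1.
Complete factorization: f(y) = (y⁶ + y⁴ + y² + y + 1).
Factor degrees with multiplicity: 6 = 6.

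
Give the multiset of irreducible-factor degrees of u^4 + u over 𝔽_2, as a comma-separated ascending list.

1, 1, 2

Write g(u) = u^4 + u.
Roots in 𝔽_2: g(0) = 0 → root; g(1) = 0 → root.
Linear factors from roots: (u), (u + 1).
Complete factorization: g(u) = (u)·(u + 1)·(u^2 + u + 1).
Factor degrees with multiplicity: 1 + 1 + 2 = 4.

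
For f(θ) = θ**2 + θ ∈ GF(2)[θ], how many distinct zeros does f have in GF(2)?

Evaluate at each of the 2 elements of GF(2):
f(0) = 0 → root; f(1) = 0 → root.
Roots: {0, 1}.

2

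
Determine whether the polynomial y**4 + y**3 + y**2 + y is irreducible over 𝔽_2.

No

Write P(y) = y**4 + y**3 + y**2 + y.
Check for roots in 𝔽_2: P(0) = 0 → root; P(1) = 0 → root.
P(0) = 0, so (y) divides P(y); P is reducible.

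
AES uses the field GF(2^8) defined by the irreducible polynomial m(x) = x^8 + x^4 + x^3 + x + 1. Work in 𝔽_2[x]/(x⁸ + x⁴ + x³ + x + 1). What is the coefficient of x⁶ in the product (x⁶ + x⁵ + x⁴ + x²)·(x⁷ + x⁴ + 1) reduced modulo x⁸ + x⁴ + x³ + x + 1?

Multiply in 𝔽_2[x]: (x⁶ + x⁵ + x⁴ + x²)·(x⁷ + x⁴ + 1) = x¹³ + x¹² + x¹¹ + x¹⁰ + x⁸ + x⁵ + x⁴ + x².
Reduce using x⁸ ≡ x⁴ + x³ + x + 1 (mod x⁸ + x⁴ + x³ + x + 1).
Reduced: x⁶ + x⁵ + x⁴ + x³ + x² + 1.

1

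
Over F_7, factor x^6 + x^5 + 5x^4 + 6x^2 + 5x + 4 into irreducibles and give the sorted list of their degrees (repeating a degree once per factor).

6

Write f(x) = x^6 + x^5 + 5x^4 + 6x^2 + 5x + 4.
Complete factorization: f(x) = (x^6 + x^5 + 5x^4 + 6x^2 + 5x + 4).
Factor degrees with multiplicity: 6 = 6.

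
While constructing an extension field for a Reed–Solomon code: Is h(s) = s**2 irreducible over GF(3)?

Check for roots in GF(3): h(0) = 0 → root; h(1) = 1; h(2) = 1.
h(0) = 0, so (s) divides h(s); h is reducible.

No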